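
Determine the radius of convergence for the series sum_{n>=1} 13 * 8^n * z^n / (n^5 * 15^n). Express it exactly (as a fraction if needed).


Step 1: General term a_n = 13 * 8^n / (n^5 * 15^n)
Step 2: By the root test, |a_n|^(1/n) = 13^(1/n) * 8 / (n^(5/n) * 15) -> 8/15 as n -> infinity (since 13^(1/n) -> 1 and n^(5/n) -> 1)
Step 3: R = 1/lim|a_n|^(1/n) = 15/8

15/8


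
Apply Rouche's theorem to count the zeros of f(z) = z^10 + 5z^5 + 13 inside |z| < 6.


Step 1: On |z| = 6 the three terms have sizes |z^10| = 6^10 = 60466176, |5z^5| = 5*6^5 = 38880, |13| = 13
Step 2: The dominant term is g(z) = z^10; let h(z) = 5z^5 + 13 so f = g + h
Step 3: On |z| = 6: |g| = 60466176 and |h| <= 38880 + 13 = 38893
Step 4: Since 60466176 > 38893, |h| < |g| on |z| = 6, so by Rouche f has the same number of zeros as g inside |z| < 6
Step 5: g(z) = z^10 has 10 zeros (all at the origin) inside |z| < 6. Answer = 10

10


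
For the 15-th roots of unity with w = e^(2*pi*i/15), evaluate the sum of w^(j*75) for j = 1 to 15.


Step 1: The sum sum_{j=1}^{n} w^(k*j) equals n if n | k, else 0.
Step 2: Here n = 15, k = 75
Step 3: Does n divide k? 15 | 75 -> True
Step 4: Sum = 15

15


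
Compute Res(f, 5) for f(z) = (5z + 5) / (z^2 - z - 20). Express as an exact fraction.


Step 1: Q(z) = z^2 - z - 20 = (z - 5)(z + 4)
Step 2: Q'(z) = 2z - 1
Step 3: Q'(5) = 9, P(5) = 30
Step 4: Res = P(5)/Q'(5) = 30/9 = 10/3

10/3


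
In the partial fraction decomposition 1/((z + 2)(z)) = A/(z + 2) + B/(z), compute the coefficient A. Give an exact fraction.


Step 1: Multiply both sides by (z + 2) and set z = -2
Step 2: A = 1 / (-2 - 0)
Step 3: A = 1 / (-2)
Step 4: A = -1/2

-1/2


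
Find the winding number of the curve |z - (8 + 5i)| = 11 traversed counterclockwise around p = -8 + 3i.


Step 1: Center c = (8, 5), radius = 11
Step 2: |p - c|^2 = (-16)^2 + (-2)^2 = 260
Step 3: r^2 = 121
Step 4: |p-c| > r so winding number = 0

0


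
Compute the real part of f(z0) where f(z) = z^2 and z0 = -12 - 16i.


Step 1: z0 = -12 - 16i
Step 2: z0^2 = (-12)^2 - (-16)^2 + 384i
Step 3: real part = 144 - 256 = -112

-112


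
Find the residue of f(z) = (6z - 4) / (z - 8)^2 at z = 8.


Step 1: Pole of order 2 at z = 8
Step 2: Res = lim d/dz [(z - 8)^2 * f(z)] as z -> 8
Step 3: (z - 8)^2 * f(z) = 6z - 4
Step 4: d/dz[6z - 4] = 6

6


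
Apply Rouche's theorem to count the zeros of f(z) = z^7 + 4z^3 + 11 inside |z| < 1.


Step 1: On |z| = 1 the three terms have sizes |z^7| = 1^7 = 1, |4z^3| = 4*1^3 = 4, |11| = 11
Step 2: The dominant term is g(z) = 11; let h(z) = z^7 + 4z^3 so f = g + h
Step 3: On |z| = 1: |g| = 11 and |h| <= 1 + 4 = 5
Step 4: Since 11 > 5, |h| < |g| on |z| = 1, so by Rouche f has the same number of zeros as g inside |z| < 1
Step 5: g(z) = 11 is a nonzero constant with no zeros inside |z| < 1. Answer = 0

0


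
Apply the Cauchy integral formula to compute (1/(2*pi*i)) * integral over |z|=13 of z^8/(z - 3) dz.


Step 1: f(z) = z^8, a = 3 is inside |z| = 13
Step 2: By Cauchy integral formula: (1/(2pi*i)) * integral = f(a)
Step 3: f(3) = 3^8 = 6561

6561


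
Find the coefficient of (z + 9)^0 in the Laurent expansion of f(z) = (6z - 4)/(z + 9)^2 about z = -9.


Step 1: Write the numerator in powers of (z + 9): 6z - 4 = 6(z + 9) + (6*(-9) - 4) = 6(z + 9) - 58
Step 2: Divide by (z + 9)^2: f(z) = -58(z + 9)^(-2) + 6(z + 9)^(-1)
Step 3: This finite sum is the Laurent series of f about z = -9.
Step 4: Only the powers -2 and -1 appear, so the coefficient of (z + 9)^0 = 0

0


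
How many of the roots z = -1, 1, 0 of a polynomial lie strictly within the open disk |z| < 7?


Step 1: Check each root:
  z = -1: |-1| = 1 < 7
  z = 1: |1| = 1 < 7
  z = 0: |0| = 0 < 7
Step 2: Count = 3

3


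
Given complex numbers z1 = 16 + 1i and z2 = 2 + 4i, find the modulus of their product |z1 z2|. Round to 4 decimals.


Step 1: |z1| = sqrt(16^2 + 1^2) = sqrt(257)
Step 2: |z2| = sqrt(2^2 + 4^2) = sqrt(20)
Step 3: |z1*z2| = |z1|*|z2| = sqrt(257) * sqrt(20) = sqrt(257 * 20) = sqrt(5140)
Step 4: = 71.6938

71.6938


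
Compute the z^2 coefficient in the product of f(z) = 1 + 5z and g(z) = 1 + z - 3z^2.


Step 1: z^2 term in f*g comes from: (1)*(-3z^2) + (5z)*(z) + (0)*(1)
Step 2: = -3 + 5 + 0
Step 3: = 2

2


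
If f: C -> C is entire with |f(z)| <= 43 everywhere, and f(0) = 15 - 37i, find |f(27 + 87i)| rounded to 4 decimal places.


Step 1: By Liouville's theorem, a bounded entire function is constant.
Step 2: f(z) = f(0) = 15 - 37i for all z.
Step 3: |f(w)| = |15 - 37i| = sqrt(225 + 1369)
Step 4: = 39.9249

39.9249


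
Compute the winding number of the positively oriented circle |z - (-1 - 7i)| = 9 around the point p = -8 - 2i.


Step 1: Center c = (-1, -7), radius = 9
Step 2: |p - c|^2 = (-7)^2 + 5^2 = 74
Step 3: r^2 = 81
Step 4: |p-c| < r so winding number = 1

1


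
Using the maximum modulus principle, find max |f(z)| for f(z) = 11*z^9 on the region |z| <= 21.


Step 1: On |z| = 21, |f(z)| = 11 * |z|^9 = 11 * 21^9
Step 2: By maximum modulus principle, maximum is on boundary.
Step 3: Maximum = 11 * 794280046581 = 8737080512391

8737080512391


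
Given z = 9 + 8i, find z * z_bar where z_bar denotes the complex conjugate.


Step 1: conj(z) = 9 - 8i
Step 2: z * conj(z) = 9^2 + 8^2
Step 3: = 81 + 64 = 145

145


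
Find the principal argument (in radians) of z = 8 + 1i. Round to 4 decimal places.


Step 1: z = 8 + 1i
Step 2: arg(z) = atan2(1, 8)
Step 3: arg(z) = 0.1244

0.1244


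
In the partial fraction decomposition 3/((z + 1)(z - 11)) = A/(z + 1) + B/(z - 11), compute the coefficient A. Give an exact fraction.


Step 1: Multiply both sides by (z + 1) and set z = -1
Step 2: A = 3 / (-1 - 11)
Step 3: A = 3 / (-12)
Step 4: A = -1/4

-1/4


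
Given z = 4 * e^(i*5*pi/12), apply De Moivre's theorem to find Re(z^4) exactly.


Step 1: By De Moivre's theorem, z^4 = 4^4 * e^(i*4*5*pi/12) = 256 * (cos(5*pi/3) + i*sin(5*pi/3))
Step 2: |z|^4 = 4^4 = 256
Step 3: The angle 5*pi/3 already lies in [0, 2*pi)
Step 4: cos(5*pi/3) = 1/2
Step 5: Re(z^4) = 256 * 1/2 = 128

128


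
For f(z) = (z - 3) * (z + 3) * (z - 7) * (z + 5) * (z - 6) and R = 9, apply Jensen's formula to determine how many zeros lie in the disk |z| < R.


Jensen's formula: (1/2pi)*integral log|f(Re^it)|dt = log|f(0)| + sum_{|a_k|<R} log(R/|a_k|)
Step 1: f(0) = (-3) * 3 * (-7) * 5 * (-6) = -1890
Step 2: log|f(0)| = log|3| + log|-3| + log|7| + log|-5| + log|6| = 7.5443
Step 3: Zeros inside |z| < 9: 3, -3, 7, -5, 6
Step 4: Jensen sum = log(9/3) + log(9/3) + log(9/7) + log(9/5) + log(9/6) = 3.4418
Step 5: n(R) = number of terms in the Jensen sum = count of zeros inside |z| < 9 = 5

5


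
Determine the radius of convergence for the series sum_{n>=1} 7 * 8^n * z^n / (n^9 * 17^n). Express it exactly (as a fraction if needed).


Step 1: General term a_n = 7 * 8^n / (n^9 * 17^n)
Step 2: By the root test, |a_n|^(1/n) = 7^(1/n) * 8 / (n^(9/n) * 17) -> 8/17 as n -> infinity (since 7^(1/n) -> 1 and n^(9/n) -> 1)
Step 3: R = 1/lim|a_n|^(1/n) = 17/8

17/8


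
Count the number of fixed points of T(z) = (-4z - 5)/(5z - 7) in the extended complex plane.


Step 1: Fixed points satisfy T(z) = z
Step 2: 5z^2 - 3z + 5 = 0
Step 3: Discriminant = (-3)^2 - 4*5*5 = -91
Step 4: Number of fixed points = 2

2


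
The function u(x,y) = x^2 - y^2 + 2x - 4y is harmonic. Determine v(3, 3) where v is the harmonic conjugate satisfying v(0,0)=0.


Step 1: v_x = -u_y = 2y + 4
Step 2: v_y = u_x = 2x + 2
Step 3: v = 2xy + 4x + 2y + C
Step 4: v(0,0) = 0 => C = 0
Step 5: v(3, 3) = 36

36


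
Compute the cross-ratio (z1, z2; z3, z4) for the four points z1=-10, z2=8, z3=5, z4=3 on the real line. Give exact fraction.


Step 1: (z1-z3)(z2-z4) = (-15) * 5 = -75
Step 2: (z1-z4)(z2-z3) = (-13) * 3 = -39
Step 3: Cross-ratio = 75/39 = 25/13

25/13


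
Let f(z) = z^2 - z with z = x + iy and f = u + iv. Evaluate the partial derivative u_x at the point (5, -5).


Step 1: f(z) = (x+iy)^2 - (x+iy) + 0
Step 2: u = (x^2 - y^2) - x + 0
Step 3: u_x = 2x - 1
Step 4: At (5, -5): u_x = 10 - 1 = 9

9


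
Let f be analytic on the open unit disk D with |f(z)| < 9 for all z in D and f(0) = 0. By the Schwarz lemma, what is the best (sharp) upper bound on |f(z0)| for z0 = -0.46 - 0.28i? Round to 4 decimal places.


Step 1: g = f/9 maps D -> D with g(0) = 0, so by the Schwarz lemma |g(z)| <= |z|, i.e. |f(z)| <= 9|z|; this is sharp (f(z) = 9z).
Step 2: |z0|^2 = (-0.46)^2 + (-0.28)^2 = 0.29
Step 3: |z0| = sqrt(0.29) = 0.538516
Step 4: Best bound = 9 * |z0| = 9 * 0.538516 = 4.8466

4.8466


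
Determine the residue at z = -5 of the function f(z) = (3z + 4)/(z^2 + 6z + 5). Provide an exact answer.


Step 1: Q(z) = z^2 + 6z + 5 = (z + 5)(z + 1)
Step 2: Q'(z) = 2z + 6
Step 3: Q'(-5) = -4, P(-5) = -11
Step 4: Res = P(-5)/Q'(-5) = -11/(-4) = 11/4

11/4


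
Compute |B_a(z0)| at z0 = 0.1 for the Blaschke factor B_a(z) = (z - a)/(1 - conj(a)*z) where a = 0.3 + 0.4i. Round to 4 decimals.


Step 1: Numerator z0 - a = 0.1 - (0.3 + 0.4i) = -0.2 - 0.4i
Step 2: Denominator 1 - conj(a)*z0 = 1 - (0.3 - 0.4i)*0.1 = 0.97 + 0.04i
Step 3: |z0 - a|^2 = (-0.2)^2 + (-0.4)^2 = 0.2; |1 - conj(a)*z0|^2 = 0.97^2 + 0.04^2 = 0.9425
Step 4: |B_a(0.1)| = sqrt(0.2 / 0.9425) = sqrt(0.212202)
Step 5: = 0.4607

0.4607


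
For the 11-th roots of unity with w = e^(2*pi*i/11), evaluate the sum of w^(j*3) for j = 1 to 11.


Step 1: The sum sum_{j=1}^{n} w^(k*j) equals n if n | k, else 0.
Step 2: Here n = 11, k = 3
Step 3: Does n divide k? 11 | 3 -> False
Step 4: Sum = 0

0


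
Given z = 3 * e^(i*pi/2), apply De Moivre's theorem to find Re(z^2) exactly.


Step 1: By De Moivre's theorem, z^2 = 3^2 * e^(i*2*pi/2) = 9 * (cos(pi) + i*sin(pi))
Step 2: |z|^2 = 3^2 = 9
Step 3: The angle pi already lies in [0, 2*pi)
Step 4: cos(pi) = -1
Step 5: Re(z^2) = 9 * (-1) = -9

-9


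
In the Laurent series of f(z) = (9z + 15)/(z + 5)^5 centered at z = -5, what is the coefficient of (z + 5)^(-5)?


Step 1: Write the numerator in powers of (z + 5): 9z + 15 = 9(z + 5) + (9*(-5) + 15) = 9(z + 5) - 30
Step 2: Divide by (z + 5)^5: f(z) = -30(z + 5)^(-5) + 9(z + 5)^(-4)
Step 3: This finite sum is the Laurent series of f about z = -5.
Step 4: Coefficient of (z + 5)^(-5) = 9*(-5) + 15 = -30

-30


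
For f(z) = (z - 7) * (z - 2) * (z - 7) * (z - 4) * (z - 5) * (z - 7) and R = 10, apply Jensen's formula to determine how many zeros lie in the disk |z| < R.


Jensen's formula: (1/2pi)*integral log|f(Re^it)|dt = log|f(0)| + sum_{|a_k|<R} log(R/|a_k|)
Step 1: f(0) = (-7) * (-2) * (-7) * (-4) * (-5) * (-7) = 13720
Step 2: log|f(0)| = log|7| + log|2| + log|7| + log|4| + log|5| + log|7| = 9.5266
Step 3: Zeros inside |z| < 10: 7, 2, 7, 4, 5, 7
Step 4: Jensen sum = log(10/7) + log(10/2) + log(10/7) + log(10/4) + log(10/5) + log(10/7) = 4.2889
Step 5: n(R) = number of terms in the Jensen sum = count of zeros inside |z| < 10 = 6

6


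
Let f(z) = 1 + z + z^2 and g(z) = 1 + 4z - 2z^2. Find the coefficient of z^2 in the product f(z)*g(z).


Step 1: z^2 term in f*g comes from: (1)*(-2z^2) + (z)*(4z) + (z^2)*(1)
Step 2: = -2 + 4 + 1
Step 3: = 3

3


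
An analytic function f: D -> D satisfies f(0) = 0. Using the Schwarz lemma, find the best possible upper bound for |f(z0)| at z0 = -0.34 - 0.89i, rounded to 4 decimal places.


Step 1: Schwarz lemma: if f: D -> D is analytic with f(0) = 0, then |f(z)| <= |z| for all z in D, and this is sharp (f(z) = z).
Step 2: |z0|^2 = (-0.34)^2 + (-0.89)^2 = 0.9077
Step 3: |z0| = sqrt(0.9077) = 0.952733
Step 4: Best bound = |z0| = 0.9527

0.9527


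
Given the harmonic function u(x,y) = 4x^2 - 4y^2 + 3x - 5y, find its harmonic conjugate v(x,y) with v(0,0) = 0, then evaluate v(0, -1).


Step 1: v_x = -u_y = 8y + 5
Step 2: v_y = u_x = 8x + 3
Step 3: v = 8xy + 5x + 3y + C
Step 4: v(0,0) = 0 => C = 0
Step 5: v(0, -1) = -3

-3


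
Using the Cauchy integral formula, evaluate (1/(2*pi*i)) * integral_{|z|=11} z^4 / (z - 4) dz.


Step 1: f(z) = z^4, a = 4 is inside |z| = 11
Step 2: By Cauchy integral formula: (1/(2pi*i)) * integral = f(a)
Step 3: f(4) = 4^4 = 256

256


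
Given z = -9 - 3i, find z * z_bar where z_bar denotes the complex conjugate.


Step 1: conj(z) = -9 + 3i
Step 2: z * conj(z) = (-9)^2 + (-3)^2
Step 3: = 81 + 9 = 90

90


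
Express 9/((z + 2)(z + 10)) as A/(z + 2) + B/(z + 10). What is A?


Step 1: Multiply both sides by (z + 2) and set z = -2
Step 2: A = 9 / (-2 + 10)
Step 3: A = 9 / 8
Step 4: A = 9/8

9/8


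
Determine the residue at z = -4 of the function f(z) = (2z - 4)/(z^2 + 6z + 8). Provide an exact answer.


Step 1: Q(z) = z^2 + 6z + 8 = (z + 4)(z + 2)
Step 2: Q'(z) = 2z + 6
Step 3: Q'(-4) = -2, P(-4) = -12
Step 4: Res = P(-4)/Q'(-4) = -12/(-2) = 6

6


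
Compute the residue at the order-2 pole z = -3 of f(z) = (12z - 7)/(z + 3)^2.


Step 1: Pole of order 2 at z = -3
Step 2: Res = lim d/dz [(z + 3)^2 * f(z)] as z -> -3
Step 3: (z + 3)^2 * f(z) = 12z - 7
Step 4: d/dz[12z - 7] = 12

12


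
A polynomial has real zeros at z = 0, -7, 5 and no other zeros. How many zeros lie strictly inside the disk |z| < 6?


Step 1: Check each root:
  z = 0: |0| = 0 < 6
  z = -7: |-7| = 7 >= 6
  z = 5: |5| = 5 < 6
Step 2: Count = 2

2


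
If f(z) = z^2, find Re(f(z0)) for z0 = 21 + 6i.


Step 1: z0 = 21 + 6i
Step 2: z0^2 = 21^2 - 6^2 + 252i
Step 3: real part = 441 - 36 = 405

405


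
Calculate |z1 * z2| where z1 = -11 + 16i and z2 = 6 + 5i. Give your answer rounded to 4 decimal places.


Step 1: |z1| = sqrt((-11)^2 + 16^2) = sqrt(377)
Step 2: |z2| = sqrt(6^2 + 5^2) = sqrt(61)
Step 3: |z1*z2| = |z1|*|z2| = sqrt(377) * sqrt(61) = sqrt(377 * 61) = sqrt(22997)
Step 4: = 151.6476

151.6476


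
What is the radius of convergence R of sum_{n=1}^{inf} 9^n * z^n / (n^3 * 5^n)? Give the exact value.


Step 1: General term a_n = 9^n / (n^3 * 5^n)
Step 2: By the root test, |a_n|^(1/n) = 9 / (n^(3/n) * 5) -> 9/5 as n -> infinity (since n^(3/n) -> 1)
Step 3: R = 1/lim|a_n|^(1/n) = 5/9

5/9


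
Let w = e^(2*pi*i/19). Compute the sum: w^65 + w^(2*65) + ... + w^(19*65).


Step 1: The sum sum_{j=1}^{n} w^(k*j) equals n if n | k, else 0.
Step 2: Here n = 19, k = 65
Step 3: Does n divide k? 19 | 65 -> False
Step 4: Sum = 0

0


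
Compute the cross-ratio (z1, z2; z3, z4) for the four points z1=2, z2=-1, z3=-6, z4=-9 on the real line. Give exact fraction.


Step 1: (z1-z3)(z2-z4) = 8 * 8 = 64
Step 2: (z1-z4)(z2-z3) = 11 * 5 = 55
Step 3: Cross-ratio = 64/55 = 64/55

64/55


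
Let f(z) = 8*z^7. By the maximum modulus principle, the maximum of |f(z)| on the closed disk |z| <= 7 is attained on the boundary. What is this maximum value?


Step 1: On |z| = 7, |f(z)| = 8 * |z|^7 = 8 * 7^7
Step 2: By maximum modulus principle, maximum is on boundary.
Step 3: Maximum = 8 * 823543 = 6588344

6588344


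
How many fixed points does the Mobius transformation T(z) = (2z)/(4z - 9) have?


Step 1: Fixed points satisfy T(z) = z
Step 2: 4z^2 - 11z = 0
Step 3: Discriminant = (-11)^2 - 4*4*0 = 121
Step 4: Number of fixed points = 2

2


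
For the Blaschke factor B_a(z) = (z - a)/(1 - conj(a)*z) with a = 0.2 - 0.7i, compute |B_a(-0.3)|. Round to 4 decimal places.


Step 1: Numerator z0 - a = -0.3 - (0.2 - 0.7i) = -0.5 + 0.7i
Step 2: Denominator 1 - conj(a)*z0 = 1 - (0.2 + 0.7i)*(-0.3) = 1.06 + 0.21i
Step 3: |z0 - a|^2 = (-0.5)^2 + 0.7^2 = 0.74; |1 - conj(a)*z0|^2 = 1.06^2 + 0.21^2 = 1.1677
Step 4: |B_a(-0.3)| = sqrt(0.74 / 1.1677) = sqrt(0.633724)
Step 5: = 0.7961

0.7961


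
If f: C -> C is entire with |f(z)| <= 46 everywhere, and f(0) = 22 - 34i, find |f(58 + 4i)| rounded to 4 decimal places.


Step 1: By Liouville's theorem, a bounded entire function is constant.
Step 2: f(z) = f(0) = 22 - 34i for all z.
Step 3: |f(w)| = |22 - 34i| = sqrt(484 + 1156)
Step 4: = 40.4969

40.4969


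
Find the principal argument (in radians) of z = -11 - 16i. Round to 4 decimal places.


Step 1: z = -11 - 16i
Step 2: arg(z) = atan2(-16, -11)
Step 3: arg(z) = -2.1731

-2.1731


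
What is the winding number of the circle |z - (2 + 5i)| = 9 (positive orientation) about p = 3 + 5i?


Step 1: Center c = (2, 5), radius = 9
Step 2: |p - c|^2 = 1^2 + 0^2 = 1
Step 3: r^2 = 81
Step 4: |p-c| < r so winding number = 1

1


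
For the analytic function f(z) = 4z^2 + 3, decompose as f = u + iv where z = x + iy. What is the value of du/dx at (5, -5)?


Step 1: f(z) = 4(x+iy)^2 + 3
Step 2: u = 4(x^2 - y^2) + 3
Step 3: u_x = 8x + 0
Step 4: At (5, -5): u_x = 40 + 0 = 40

40


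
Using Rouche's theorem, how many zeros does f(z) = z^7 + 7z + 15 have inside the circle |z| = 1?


Step 1: On |z| = 1 the three terms have sizes |z^7| = 1^7 = 1, |7z| = 7*1 = 7, |15| = 15
Step 2: The dominant term is g(z) = 15; let h(z) = z^7 + 7z so f = g + h
Step 3: On |z| = 1: |g| = 15 and |h| <= 1 + 7 = 8
Step 4: Since 15 > 8, |h| < |g| on |z| = 1, so by Rouche f has the same number of zeros as g inside |z| < 1
Step 5: g(z) = 15 is a nonzero constant with no zeros inside |z| < 1. Answer = 0

0


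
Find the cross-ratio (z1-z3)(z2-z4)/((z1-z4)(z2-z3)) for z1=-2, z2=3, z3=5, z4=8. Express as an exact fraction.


Step 1: (z1-z3)(z2-z4) = (-7) * (-5) = 35
Step 2: (z1-z4)(z2-z3) = (-10) * (-2) = 20
Step 3: Cross-ratio = 35/20 = 7/4

7/4


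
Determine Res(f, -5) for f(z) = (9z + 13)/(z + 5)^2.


Step 1: Pole of order 2 at z = -5
Step 2: Res = lim d/dz [(z + 5)^2 * f(z)] as z -> -5
Step 3: (z + 5)^2 * f(z) = 9z + 13
Step 4: d/dz[9z + 13] = 9

9


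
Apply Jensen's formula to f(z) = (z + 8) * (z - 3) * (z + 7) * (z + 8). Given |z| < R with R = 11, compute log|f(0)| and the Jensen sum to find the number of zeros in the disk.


Jensen's formula: (1/2pi)*integral log|f(Re^it)|dt = log|f(0)| + sum_{|a_k|<R} log(R/|a_k|)
Step 1: f(0) = 8 * (-3) * 7 * 8 = -1344
Step 2: log|f(0)| = log|-8| + log|3| + log|-7| + log|-8| = 7.2034
Step 3: Zeros inside |z| < 11: -8, 3, -7, -8
Step 4: Jensen sum = log(11/8) + log(11/3) + log(11/7) + log(11/8) = 2.3882
Step 5: n(R) = number of terms in the Jensen sum = count of zeros inside |z| < 11 = 4

4


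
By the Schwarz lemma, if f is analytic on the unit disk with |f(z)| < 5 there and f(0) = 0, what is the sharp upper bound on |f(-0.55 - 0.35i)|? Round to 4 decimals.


Step 1: g = f/5 maps D -> D with g(0) = 0, so by the Schwarz lemma |g(z)| <= |z|, i.e. |f(z)| <= 5|z|; this is sharp (f(z) = 5z).
Step 2: |z0|^2 = (-0.55)^2 + (-0.35)^2 = 0.425
Step 3: |z0| = sqrt(0.425) = 0.65192
Step 4: Best bound = 5 * |z0| = 5 * 0.65192 = 3.2596

3.2596


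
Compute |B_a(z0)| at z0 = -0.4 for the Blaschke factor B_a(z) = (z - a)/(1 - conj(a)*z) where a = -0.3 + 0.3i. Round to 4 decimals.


Step 1: Numerator z0 - a = -0.4 - (-0.3 + 0.3i) = -0.1 - 0.3i
Step 2: Denominator 1 - conj(a)*z0 = 1 - (-0.3 - 0.3i)*(-0.4) = 0.88 - 0.12i
Step 3: |z0 - a|^2 = (-0.1)^2 + (-0.3)^2 = 0.1; |1 - conj(a)*z0|^2 = 0.88^2 + (-0.12)^2 = 0.7888
Step 4: |B_a(-0.4)| = sqrt(0.1 / 0.7888) = sqrt(0.126775)
Step 5: = 0.3561

0.3561


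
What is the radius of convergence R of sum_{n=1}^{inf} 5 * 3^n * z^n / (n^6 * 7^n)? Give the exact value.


Step 1: General term a_n = 5 * 3^n / (n^6 * 7^n)
Step 2: By the root test, |a_n|^(1/n) = 5^(1/n) * 3 / (n^(6/n) * 7) -> 3/7 as n -> infinity (since 5^(1/n) -> 1 and n^(6/n) -> 1)
Step 3: R = 1/lim|a_n|^(1/n) = 7/3

7/3


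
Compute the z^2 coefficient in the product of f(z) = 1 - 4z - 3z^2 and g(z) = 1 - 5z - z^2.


Step 1: z^2 term in f*g comes from: (1)*(-z^2) + (-4z)*(-5z) + (-3z^2)*(1)
Step 2: = -1 + 20 - 3
Step 3: = 16

16


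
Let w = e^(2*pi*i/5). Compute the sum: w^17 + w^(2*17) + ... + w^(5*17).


Step 1: The sum sum_{j=1}^{n} w^(k*j) equals n if n | k, else 0.
Step 2: Here n = 5, k = 17
Step 3: Does n divide k? 5 | 17 -> False
Step 4: Sum = 0

0


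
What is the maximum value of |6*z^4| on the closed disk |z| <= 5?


Step 1: On |z| = 5, |f(z)| = 6 * |z|^4 = 6 * 5^4
Step 2: By maximum modulus principle, maximum is on boundary.
Step 3: Maximum = 6 * 625 = 3750

3750


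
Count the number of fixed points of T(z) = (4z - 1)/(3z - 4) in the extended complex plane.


Step 1: Fixed points satisfy T(z) = z
Step 2: 3z^2 - 8z + 1 = 0
Step 3: Discriminant = (-8)^2 - 4*3*1 = 52
Step 4: Number of fixed points = 2

2


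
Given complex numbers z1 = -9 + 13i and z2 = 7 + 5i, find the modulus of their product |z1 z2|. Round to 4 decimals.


Step 1: |z1| = sqrt((-9)^2 + 13^2) = sqrt(250)
Step 2: |z2| = sqrt(7^2 + 5^2) = sqrt(74)
Step 3: |z1*z2| = |z1|*|z2| = sqrt(250) * sqrt(74) = sqrt(250 * 74) = sqrt(18500)
Step 4: = 136.0147

136.0147


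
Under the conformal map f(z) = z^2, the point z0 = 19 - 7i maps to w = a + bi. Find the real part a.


Step 1: z0 = 19 - 7i
Step 2: z0^2 = 19^2 - (-7)^2 - 266i
Step 3: real part = 361 - 49 = 312

312


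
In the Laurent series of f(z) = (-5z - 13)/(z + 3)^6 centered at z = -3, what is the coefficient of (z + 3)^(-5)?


Step 1: Write the numerator in powers of (z + 3): -5z - 13 = -5(z + 3) + (-5*(-3) - 13) = -5(z + 3) + 2
Step 2: Divide by (z + 3)^6: f(z) = 2(z + 3)^(-6) - 5(z + 3)^(-5)
Step 3: This finite sum is the Laurent series of f about z = -3.
Step 4: Coefficient of (z + 3)^(-5) = coefficient of (z + 3) in the re-centred numerator = -5

-5


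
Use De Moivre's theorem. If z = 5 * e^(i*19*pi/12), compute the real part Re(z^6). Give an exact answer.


Step 1: By De Moivre's theorem, z^6 = 5^6 * e^(i*6*19*pi/12) = 15625 * (cos(19*pi/2) + i*sin(19*pi/2))
Step 2: |z|^6 = 5^6 = 15625
Step 3: Reduce the angle mod 2*pi: 19*pi/2 - 8*pi = 3*pi/2
Step 4: cos(3*pi/2) = 0
Step 5: Re(z^6) = 15625 * 0 = 0

0


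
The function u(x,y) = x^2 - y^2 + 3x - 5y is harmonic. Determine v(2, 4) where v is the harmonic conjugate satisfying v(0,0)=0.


Step 1: v_x = -u_y = 2y + 5
Step 2: v_y = u_x = 2x + 3
Step 3: v = 2xy + 5x + 3y + C
Step 4: v(0,0) = 0 => C = 0
Step 5: v(2, 4) = 38

38


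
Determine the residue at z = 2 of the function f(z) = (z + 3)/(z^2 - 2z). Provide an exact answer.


Step 1: Q(z) = z^2 - 2z = (z - 2)(z)
Step 2: Q'(z) = 2z - 2
Step 3: Q'(2) = 2, P(2) = 5
Step 4: Res = P(2)/Q'(2) = 5/2 = 5/2

5/2


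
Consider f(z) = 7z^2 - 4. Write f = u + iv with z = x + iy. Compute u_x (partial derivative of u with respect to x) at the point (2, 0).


Step 1: f(z) = 7(x+iy)^2 - 4
Step 2: u = 7(x^2 - y^2) - 4
Step 3: u_x = 14x + 0
Step 4: At (2, 0): u_x = 28 + 0 = 28

28


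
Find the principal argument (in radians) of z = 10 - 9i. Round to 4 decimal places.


Step 1: z = 10 - 9i
Step 2: arg(z) = atan2(-9, 10)
Step 3: arg(z) = -0.7328

-0.7328


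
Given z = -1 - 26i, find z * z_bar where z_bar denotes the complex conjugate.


Step 1: conj(z) = -1 + 26i
Step 2: z * conj(z) = (-1)^2 + (-26)^2
Step 3: = 1 + 676 = 677

677


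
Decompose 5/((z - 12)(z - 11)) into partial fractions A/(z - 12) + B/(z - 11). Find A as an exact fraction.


Step 1: Multiply both sides by (z - 12) and set z = 12
Step 2: A = 5 / (12 - 11)
Step 3: A = 5 / 1
Step 4: A = 5

5


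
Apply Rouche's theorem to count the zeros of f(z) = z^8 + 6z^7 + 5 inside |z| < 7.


Step 1: On |z| = 7 the three terms have sizes |z^8| = 7^8 = 5764801, |6z^7| = 6*7^7 = 4941258, |5| = 5
Step 2: The dominant term is g(z) = z^8; let h(z) = 6z^7 + 5 so f = g + h
Step 3: On |z| = 7: |g| = 5764801 and |h| <= 4941258 + 5 = 4941263
Step 4: Since 5764801 > 4941263, |h| < |g| on |z| = 7, so by Rouche f has the same number of zeros as g inside |z| < 7
Step 5: g(z) = z^8 has 8 zeros (all at the origin) inside |z| < 7. Answer = 8

8


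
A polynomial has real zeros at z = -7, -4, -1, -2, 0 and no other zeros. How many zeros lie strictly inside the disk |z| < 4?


Step 1: Check each root:
  z = -7: |-7| = 7 >= 4
  z = -4: |-4| = 4 >= 4
  z = -1: |-1| = 1 < 4
  z = -2: |-2| = 2 < 4
  z = 0: |0| = 0 < 4
Step 2: Count = 3

3


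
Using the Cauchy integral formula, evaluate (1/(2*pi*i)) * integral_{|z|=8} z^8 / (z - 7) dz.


Step 1: f(z) = z^8, a = 7 is inside |z| = 8
Step 2: By Cauchy integral formula: (1/(2pi*i)) * integral = f(a)
Step 3: f(7) = 7^8 = 5764801

5764801


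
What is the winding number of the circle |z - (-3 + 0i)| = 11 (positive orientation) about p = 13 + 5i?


Step 1: Center c = (-3, 0), radius = 11
Step 2: |p - c|^2 = 16^2 + 5^2 = 281
Step 3: r^2 = 121
Step 4: |p-c| > r so winding number = 0

0


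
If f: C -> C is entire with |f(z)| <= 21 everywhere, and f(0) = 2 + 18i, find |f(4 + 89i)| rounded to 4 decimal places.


Step 1: By Liouville's theorem, a bounded entire function is constant.
Step 2: f(z) = f(0) = 2 + 18i for all z.
Step 3: |f(w)| = |2 + 18i| = sqrt(4 + 324)
Step 4: = 18.1108

18.1108


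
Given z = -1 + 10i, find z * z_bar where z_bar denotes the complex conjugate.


Step 1: conj(z) = -1 - 10i
Step 2: z * conj(z) = (-1)^2 + 10^2
Step 3: = 1 + 100 = 101

101


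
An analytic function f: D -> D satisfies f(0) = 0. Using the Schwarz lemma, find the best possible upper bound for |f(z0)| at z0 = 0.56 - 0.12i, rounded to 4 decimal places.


Step 1: Schwarz lemma: if f: D -> D is analytic with f(0) = 0, then |f(z)| <= |z| for all z in D, and this is sharp (f(z) = z).
Step 2: |z0|^2 = 0.56^2 + (-0.12)^2 = 0.328
Step 3: |z0| = sqrt(0.328) = 0.572713
Step 4: Best bound = |z0| = 0.5727

0.5727


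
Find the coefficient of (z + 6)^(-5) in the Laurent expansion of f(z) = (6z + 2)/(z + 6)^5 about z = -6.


Step 1: Write the numerator in powers of (z + 6): 6z + 2 = 6(z + 6) + (6*(-6) + 2) = 6(z + 6) - 34
Step 2: Divide by (z + 6)^5: f(z) = -34(z + 6)^(-5) + 6(z + 6)^(-4)
Step 3: This finite sum is the Laurent series of f about z = -6.
Step 4: Coefficient of (z + 6)^(-5) = 6*(-6) + 2 = -34

-34


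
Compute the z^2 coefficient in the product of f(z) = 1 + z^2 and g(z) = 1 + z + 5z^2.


Step 1: z^2 term in f*g comes from: (1)*(5z^2) + (0)*(z) + (z^2)*(1)
Step 2: = 5 + 0 + 1
Step 3: = 6

6


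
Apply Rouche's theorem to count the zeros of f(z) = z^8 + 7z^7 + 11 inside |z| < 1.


Step 1: On |z| = 1 the three terms have sizes |z^8| = 1^8 = 1, |7z^7| = 7*1^7 = 7, |11| = 11
Step 2: The dominant term is g(z) = 11; let h(z) = z^8 + 7z^7 so f = g + h
Step 3: On |z| = 1: |g| = 11 and |h| <= 1 + 7 = 8
Step 4: Since 11 > 8, |h| < |g| on |z| = 1, so by Rouche f has the same number of zeros as g inside |z| < 1
Step 5: g(z) = 11 is a nonzero constant with no zeros inside |z| < 1. Answer = 0

0


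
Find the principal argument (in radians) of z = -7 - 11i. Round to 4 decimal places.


Step 1: z = -7 - 11i
Step 2: arg(z) = atan2(-11, -7)
Step 3: arg(z) = -2.1375

-2.1375


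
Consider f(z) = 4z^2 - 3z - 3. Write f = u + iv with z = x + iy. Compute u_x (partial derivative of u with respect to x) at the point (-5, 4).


Step 1: f(z) = 4(x+iy)^2 - 3(x+iy) - 3
Step 2: u = 4(x^2 - y^2) - 3x - 3
Step 3: u_x = 8x - 3
Step 4: At (-5, 4): u_x = -40 - 3 = -43

-43


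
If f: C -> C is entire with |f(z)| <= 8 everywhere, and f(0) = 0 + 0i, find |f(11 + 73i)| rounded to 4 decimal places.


Step 1: By Liouville's theorem, a bounded entire function is constant.
Step 2: f(z) = f(0) = 0 + 0i for all z.
Step 3: |f(w)| = |0 + 0i| = sqrt(0 + 0)
Step 4: = 0.0

0.0


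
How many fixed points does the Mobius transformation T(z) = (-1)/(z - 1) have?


Step 1: Fixed points satisfy T(z) = z
Step 2: z^2 - z + 1 = 0
Step 3: Discriminant = (-1)^2 - 4*1*1 = -3
Step 4: Number of fixed points = 2

2


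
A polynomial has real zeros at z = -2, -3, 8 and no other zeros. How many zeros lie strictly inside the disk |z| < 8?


Step 1: Check each root:
  z = -2: |-2| = 2 < 8
  z = -3: |-3| = 3 < 8
  z = 8: |8| = 8 >= 8
Step 2: Count = 2

2


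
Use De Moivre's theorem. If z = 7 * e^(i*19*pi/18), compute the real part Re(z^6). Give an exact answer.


Step 1: By De Moivre's theorem, z^6 = 7^6 * e^(i*6*19*pi/18) = 117649 * (cos(19*pi/3) + i*sin(19*pi/3))
Step 2: |z|^6 = 7^6 = 117649
Step 3: Reduce the angle mod 2*pi: 19*pi/3 - 6*pi = pi/3
Step 4: cos(pi/3) = 1/2
Step 5: Re(z^6) = 117649 * 1/2 = 117649/2

117649/2


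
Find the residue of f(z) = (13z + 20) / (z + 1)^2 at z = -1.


Step 1: Pole of order 2 at z = -1
Step 2: Res = lim d/dz [(z + 1)^2 * f(z)] as z -> -1
Step 3: (z + 1)^2 * f(z) = 13z + 20
Step 4: d/dz[13z + 20] = 13

13


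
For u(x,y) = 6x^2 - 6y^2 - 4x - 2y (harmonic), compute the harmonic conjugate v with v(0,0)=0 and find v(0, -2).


Step 1: v_x = -u_y = 12y + 2
Step 2: v_y = u_x = 12x - 4
Step 3: v = 12xy + 2x - 4y + C
Step 4: v(0,0) = 0 => C = 0
Step 5: v(0, -2) = 8

8


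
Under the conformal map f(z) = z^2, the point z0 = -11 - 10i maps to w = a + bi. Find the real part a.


Step 1: z0 = -11 - 10i
Step 2: z0^2 = (-11)^2 - (-10)^2 + 220i
Step 3: real part = 121 - 100 = 21

21


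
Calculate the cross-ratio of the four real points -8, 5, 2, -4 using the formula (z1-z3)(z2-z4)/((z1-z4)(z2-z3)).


Step 1: (z1-z3)(z2-z4) = (-10) * 9 = -90
Step 2: (z1-z4)(z2-z3) = (-4) * 3 = -12
Step 3: Cross-ratio = 90/12 = 15/2

15/2


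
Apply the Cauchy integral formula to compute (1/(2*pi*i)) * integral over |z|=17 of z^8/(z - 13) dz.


Step 1: f(z) = z^8, a = 13 is inside |z| = 17
Step 2: By Cauchy integral formula: (1/(2pi*i)) * integral = f(a)
Step 3: f(13) = 13^8 = 815730721

815730721


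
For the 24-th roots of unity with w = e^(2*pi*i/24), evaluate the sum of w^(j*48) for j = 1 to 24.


Step 1: The sum sum_{j=1}^{n} w^(k*j) equals n if n | k, else 0.
Step 2: Here n = 24, k = 48
Step 3: Does n divide k? 24 | 48 -> True
Step 4: Sum = 24

24


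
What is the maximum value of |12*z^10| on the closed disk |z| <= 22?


Step 1: On |z| = 22, |f(z)| = 12 * |z|^10 = 12 * 22^10
Step 2: By maximum modulus principle, maximum is on boundary.
Step 3: Maximum = 12 * 26559922791424 = 318719073497088

318719073497088


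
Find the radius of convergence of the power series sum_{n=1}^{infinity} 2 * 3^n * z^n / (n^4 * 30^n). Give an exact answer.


Step 1: General term a_n = 2 * 3^n / (n^4 * 30^n)
Step 2: By the root test, |a_n|^(1/n) = 2^(1/n) * 3 / (n^(4/n) * 30) -> 3/30 as n -> infinity (since 2^(1/n) -> 1 and n^(4/n) -> 1)
Step 3: R = 1/lim|a_n|^(1/n) = 30/3 = 10

10


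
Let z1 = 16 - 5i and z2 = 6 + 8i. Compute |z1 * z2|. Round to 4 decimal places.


Step 1: |z1| = sqrt(16^2 + (-5)^2) = sqrt(281)
Step 2: |z2| = sqrt(6^2 + 8^2) = sqrt(100)
Step 3: |z1*z2| = |z1|*|z2| = sqrt(281) * sqrt(100) = sqrt(281 * 100) = sqrt(28100)
Step 4: = 167.6305

167.6305


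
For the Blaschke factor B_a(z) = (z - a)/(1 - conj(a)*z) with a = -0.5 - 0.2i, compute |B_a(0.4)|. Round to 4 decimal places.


Step 1: Numerator z0 - a = 0.4 - (-0.5 - 0.2i) = 0.9 + 0.2i
Step 2: Denominator 1 - conj(a)*z0 = 1 - (-0.5 + 0.2i)*0.4 = 1.2 - 0.08i
Step 3: |z0 - a|^2 = 0.9^2 + 0.2^2 = 0.85; |1 - conj(a)*z0|^2 = 1.2^2 + (-0.08)^2 = 1.4464
Step 4: |B_a(0.4)| = sqrt(0.85 / 1.4464) = sqrt(0.587666)
Step 5: = 0.7666

0.7666


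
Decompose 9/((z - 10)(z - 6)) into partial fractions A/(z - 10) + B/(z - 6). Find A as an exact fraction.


Step 1: Multiply both sides by (z - 10) and set z = 10
Step 2: A = 9 / (10 - 6)
Step 3: A = 9 / 4
Step 4: A = 9/4

9/4


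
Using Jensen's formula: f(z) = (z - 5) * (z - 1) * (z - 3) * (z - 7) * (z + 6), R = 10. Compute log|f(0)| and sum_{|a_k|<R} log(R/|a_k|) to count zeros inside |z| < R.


Jensen's formula: (1/2pi)*integral log|f(Re^it)|dt = log|f(0)| + sum_{|a_k|<R} log(R/|a_k|)
Step 1: f(0) = (-5) * (-1) * (-3) * (-7) * 6 = 630
Step 2: log|f(0)| = log|5| + log|1| + log|3| + log|7| + log|-6| = 6.4457
Step 3: Zeros inside |z| < 10: 5, 1, 3, 7, -6
Step 4: Jensen sum = log(10/5) + log(10/1) + log(10/3) + log(10/7) + log(10/6) = 5.0672
Step 5: n(R) = number of terms in the Jensen sum = count of zeros inside |z| < 10 = 5

5


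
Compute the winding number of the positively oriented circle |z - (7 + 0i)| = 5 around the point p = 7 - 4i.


Step 1: Center c = (7, 0), radius = 5
Step 2: |p - c|^2 = 0^2 + (-4)^2 = 16
Step 3: r^2 = 25
Step 4: |p-c| < r so winding number = 1

1


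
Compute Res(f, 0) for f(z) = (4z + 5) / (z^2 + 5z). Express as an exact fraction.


Step 1: Q(z) = z^2 + 5z = (z)(z + 5)
Step 2: Q'(z) = 2z + 5
Step 3: Q'(0) = 5, P(0) = 5
Step 4: Res = P(0)/Q'(0) = 5/5 = 1

1


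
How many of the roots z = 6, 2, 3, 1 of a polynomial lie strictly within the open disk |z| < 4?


Step 1: Check each root:
  z = 6: |6| = 6 >= 4
  z = 2: |2| = 2 < 4
  z = 3: |3| = 3 < 4
  z = 1: |1| = 1 < 4
Step 2: Count = 3

3


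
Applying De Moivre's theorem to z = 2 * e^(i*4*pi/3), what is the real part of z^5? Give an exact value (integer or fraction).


Step 1: By De Moivre's theorem, z^5 = 2^5 * e^(i*5*4*pi/3) = 32 * (cos(20*pi/3) + i*sin(20*pi/3))
Step 2: |z|^5 = 2^5 = 32
Step 3: Reduce the angle mod 2*pi: 20*pi/3 - 6*pi = 2*pi/3
Step 4: cos(2*pi/3) = -1/2
Step 5: Re(z^5) = 32 * (-1/2) = -16

-16


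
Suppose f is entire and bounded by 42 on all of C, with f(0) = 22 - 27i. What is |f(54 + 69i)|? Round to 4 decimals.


Step 1: By Liouville's theorem, a bounded entire function is constant.
Step 2: f(z) = f(0) = 22 - 27i for all z.
Step 3: |f(w)| = |22 - 27i| = sqrt(484 + 729)
Step 4: = 34.8281

34.8281


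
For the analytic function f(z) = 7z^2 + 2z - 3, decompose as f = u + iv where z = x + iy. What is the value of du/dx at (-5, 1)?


Step 1: f(z) = 7(x+iy)^2 + 2(x+iy) - 3
Step 2: u = 7(x^2 - y^2) + 2x - 3
Step 3: u_x = 14x + 2
Step 4: At (-5, 1): u_x = -70 + 2 = -68

-68


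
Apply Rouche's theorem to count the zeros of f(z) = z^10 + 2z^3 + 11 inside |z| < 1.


Step 1: On |z| = 1 the three terms have sizes |z^10| = 1^10 = 1, |2z^3| = 2*1^3 = 2, |11| = 11
Step 2: The dominant term is g(z) = 11; let h(z) = z^10 + 2z^3 so f = g + h
Step 3: On |z| = 1: |g| = 11 and |h| <= 1 + 2 = 3
Step 4: Since 11 > 3, |h| < |g| on |z| = 1, so by Rouche f has the same number of zeros as g inside |z| < 1
Step 5: g(z) = 11 is a nonzero constant with no zeros inside |z| < 1. Answer = 0

0


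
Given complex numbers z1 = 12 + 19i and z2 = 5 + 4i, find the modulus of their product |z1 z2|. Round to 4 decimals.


Step 1: |z1| = sqrt(12^2 + 19^2) = sqrt(505)
Step 2: |z2| = sqrt(5^2 + 4^2) = sqrt(41)
Step 3: |z1*z2| = |z1|*|z2| = sqrt(505) * sqrt(41) = sqrt(505 * 41) = sqrt(20705)
Step 4: = 143.8923

143.8923


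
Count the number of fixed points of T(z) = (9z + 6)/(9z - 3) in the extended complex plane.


Step 1: Fixed points satisfy T(z) = z
Step 2: 9z^2 - 12z - 6 = 0
Step 3: Discriminant = (-12)^2 - 4*9*(-6) = 360
Step 4: Number of fixed points = 2

2


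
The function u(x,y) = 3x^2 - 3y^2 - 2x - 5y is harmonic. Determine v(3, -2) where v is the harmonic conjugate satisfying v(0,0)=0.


Step 1: v_x = -u_y = 6y + 5
Step 2: v_y = u_x = 6x - 2
Step 3: v = 6xy + 5x - 2y + C
Step 4: v(0,0) = 0 => C = 0
Step 5: v(3, -2) = -17

-17


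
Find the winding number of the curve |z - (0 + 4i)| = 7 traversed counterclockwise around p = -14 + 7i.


Step 1: Center c = (0, 4), radius = 7
Step 2: |p - c|^2 = (-14)^2 + 3^2 = 205
Step 3: r^2 = 49
Step 4: |p-c| > r so winding number = 0

0


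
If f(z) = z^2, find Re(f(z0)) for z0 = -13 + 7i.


Step 1: z0 = -13 + 7i
Step 2: z0^2 = (-13)^2 - 7^2 - 182i
Step 3: real part = 169 - 49 = 120

120


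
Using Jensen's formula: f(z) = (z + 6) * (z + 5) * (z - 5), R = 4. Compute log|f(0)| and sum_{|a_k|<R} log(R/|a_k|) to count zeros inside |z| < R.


Jensen's formula: (1/2pi)*integral log|f(Re^it)|dt = log|f(0)| + sum_{|a_k|<R} log(R/|a_k|)
Step 1: f(0) = 6 * 5 * (-5) = -150
Step 2: log|f(0)| = log|-6| + log|-5| + log|5| = 5.0106
Step 3: Zeros inside |z| < 4: none
Step 4: Jensen sum = (empty sum) = 0
Step 5: n(R) = number of terms in the Jensen sum = count of zeros inside |z| < 4 = 0

0


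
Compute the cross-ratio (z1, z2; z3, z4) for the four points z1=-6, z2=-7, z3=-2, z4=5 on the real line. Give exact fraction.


Step 1: (z1-z3)(z2-z4) = (-4) * (-12) = 48
Step 2: (z1-z4)(z2-z3) = (-11) * (-5) = 55
Step 3: Cross-ratio = 48/55 = 48/55

48/55


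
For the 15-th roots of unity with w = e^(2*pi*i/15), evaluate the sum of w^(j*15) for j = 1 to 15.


Step 1: The sum sum_{j=1}^{n} w^(k*j) equals n if n | k, else 0.
Step 2: Here n = 15, k = 15
Step 3: Does n divide k? 15 | 15 -> True
Step 4: Sum = 15

15


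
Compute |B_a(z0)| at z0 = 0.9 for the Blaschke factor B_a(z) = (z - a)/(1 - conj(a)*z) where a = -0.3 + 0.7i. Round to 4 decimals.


Step 1: Numerator z0 - a = 0.9 - (-0.3 + 0.7i) = 1.2 - 0.7i
Step 2: Denominator 1 - conj(a)*z0 = 1 - (-0.3 - 0.7i)*0.9 = 1.27 + 0.63i
Step 3: |z0 - a|^2 = 1.2^2 + (-0.7)^2 = 1.93; |1 - conj(a)*z0|^2 = 1.27^2 + 0.63^2 = 2.0098
Step 4: |B_a(0.9)| = sqrt(1.93 / 2.0098) = sqrt(0.960295)
Step 5: = 0.9799

0.9799


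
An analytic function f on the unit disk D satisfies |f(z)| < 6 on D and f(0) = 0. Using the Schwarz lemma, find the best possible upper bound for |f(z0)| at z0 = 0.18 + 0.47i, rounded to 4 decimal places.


Step 1: g = f/6 maps D -> D with g(0) = 0, so by the Schwarz lemma |g(z)| <= |z|, i.e. |f(z)| <= 6|z|; this is sharp (f(z) = 6z).
Step 2: |z0|^2 = 0.18^2 + 0.47^2 = 0.2533
Step 3: |z0| = sqrt(0.2533) = 0.503289
Step 4: Best bound = 6 * |z0| = 6 * 0.503289 = 3.0197

3.0197


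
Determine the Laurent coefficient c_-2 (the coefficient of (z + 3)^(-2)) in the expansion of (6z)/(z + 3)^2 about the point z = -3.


Step 1: Write the numerator in powers of (z + 3): 6z = 6(z + 3) + (6*(-3) + 0) = 6(z + 3) - 18
Step 2: Divide by (z + 3)^2: f(z) = -18(z + 3)^(-2) + 6(z + 3)^(-1)
Step 3: This finite sum is the Laurent series of f about z = -3.
Step 4: Coefficient of (z + 3)^(-2) = 6*(-3) + 0 = -18

-18


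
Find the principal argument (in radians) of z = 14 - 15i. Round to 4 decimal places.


Step 1: z = 14 - 15i
Step 2: arg(z) = atan2(-15, 14)
Step 3: arg(z) = -0.8199

-0.8199


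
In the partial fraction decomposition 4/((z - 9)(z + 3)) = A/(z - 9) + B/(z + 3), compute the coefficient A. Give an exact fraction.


Step 1: Multiply both sides by (z - 9) and set z = 9
Step 2: A = 4 / (9 + 3)
Step 3: A = 4 / 12
Step 4: A = 1/3

1/3


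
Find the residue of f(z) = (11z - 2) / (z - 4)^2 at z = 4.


Step 1: Pole of order 2 at z = 4
Step 2: Res = lim d/dz [(z - 4)^2 * f(z)] as z -> 4
Step 3: (z - 4)^2 * f(z) = 11z - 2
Step 4: d/dz[11z - 2] = 11

11


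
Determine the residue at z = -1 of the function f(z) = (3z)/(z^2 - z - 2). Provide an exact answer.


Step 1: Q(z) = z^2 - z - 2 = (z + 1)(z - 2)
Step 2: Q'(z) = 2z - 1
Step 3: Q'(-1) = -3, P(-1) = -3
Step 4: Res = P(-1)/Q'(-1) = -3/(-3) = 1

1


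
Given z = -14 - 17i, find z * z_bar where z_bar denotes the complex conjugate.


Step 1: conj(z) = -14 + 17i
Step 2: z * conj(z) = (-14)^2 + (-17)^2
Step 3: = 196 + 289 = 485

485


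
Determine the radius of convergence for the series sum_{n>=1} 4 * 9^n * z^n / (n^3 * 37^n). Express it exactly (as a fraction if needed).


Step 1: General term a_n = 4 * 9^n / (n^3 * 37^n)
Step 2: By the root test, |a_n|^(1/n) = 4^(1/n) * 9 / (n^(3/n) * 37) -> 9/37 as n -> infinity (since 4^(1/n) -> 1 and n^(3/n) -> 1)
Step 3: R = 1/lim|a_n|^(1/n) = 37/9

37/9


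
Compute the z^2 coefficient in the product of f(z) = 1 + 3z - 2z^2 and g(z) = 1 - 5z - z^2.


Step 1: z^2 term in f*g comes from: (1)*(-z^2) + (3z)*(-5z) + (-2z^2)*(1)
Step 2: = -1 - 15 - 2
Step 3: = -18

-18


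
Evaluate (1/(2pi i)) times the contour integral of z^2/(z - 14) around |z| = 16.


Step 1: f(z) = z^2, a = 14 is inside |z| = 16
Step 2: By Cauchy integral formula: (1/(2pi*i)) * integral = f(a)
Step 3: f(14) = 14^2 = 196

196


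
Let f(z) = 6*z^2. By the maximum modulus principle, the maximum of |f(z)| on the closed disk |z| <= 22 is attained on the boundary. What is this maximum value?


Step 1: On |z| = 22, |f(z)| = 6 * |z|^2 = 6 * 22^2
Step 2: By maximum modulus principle, maximum is on boundary.
Step 3: Maximum = 6 * 484 = 2904

2904
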